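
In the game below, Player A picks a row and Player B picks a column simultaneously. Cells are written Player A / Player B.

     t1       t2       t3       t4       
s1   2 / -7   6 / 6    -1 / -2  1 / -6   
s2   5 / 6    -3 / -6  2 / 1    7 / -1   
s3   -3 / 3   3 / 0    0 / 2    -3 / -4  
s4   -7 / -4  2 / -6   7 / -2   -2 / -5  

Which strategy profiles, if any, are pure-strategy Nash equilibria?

(s1, t2), (s2, t1), and (s4, t3)

Check mutual best responses: a cell is a NE iff neither player can gain by unilaterally deviating.
Player A's best responses — vs t1: s2 (payoff 5); vs t2: s1 (payoff 6); vs t3: s4 (payoff 7); vs t4: s2 (payoff 7).
Player B's best responses — vs s1: t2 (payoff 6); vs s2: t1 (payoff 6); vs s3: t1 (payoff 3); vs s4: t3 (payoff -2).
Mutual best responses occur at (s1, t2), (s2, t1), and (s4, t3); at each, neither player gains by switching.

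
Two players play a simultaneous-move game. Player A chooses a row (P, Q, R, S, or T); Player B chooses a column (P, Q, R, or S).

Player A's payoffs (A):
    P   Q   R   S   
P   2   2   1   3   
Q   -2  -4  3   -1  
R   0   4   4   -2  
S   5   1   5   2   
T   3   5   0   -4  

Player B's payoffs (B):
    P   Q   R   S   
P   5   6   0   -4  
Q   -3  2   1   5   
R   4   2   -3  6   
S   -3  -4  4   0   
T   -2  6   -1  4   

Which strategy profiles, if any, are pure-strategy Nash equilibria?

Check mutual best responses: a cell is a NE iff neither player can gain by unilaterally deviating.
Player A's best responses — vs P: S (payoff 5); vs Q: T (payoff 5); vs R: S (payoff 5); vs S: P (payoff 3).
Player B's best responses — vs P: Q (payoff 6); vs Q: S (payoff 5); vs R: S (payoff 6); vs S: R (payoff 4); vs T: Q (payoff 6).
Mutual best responses occur at (S, R) and (T, Q); at each, neither player gains by switching.

(S, R) and (T, Q)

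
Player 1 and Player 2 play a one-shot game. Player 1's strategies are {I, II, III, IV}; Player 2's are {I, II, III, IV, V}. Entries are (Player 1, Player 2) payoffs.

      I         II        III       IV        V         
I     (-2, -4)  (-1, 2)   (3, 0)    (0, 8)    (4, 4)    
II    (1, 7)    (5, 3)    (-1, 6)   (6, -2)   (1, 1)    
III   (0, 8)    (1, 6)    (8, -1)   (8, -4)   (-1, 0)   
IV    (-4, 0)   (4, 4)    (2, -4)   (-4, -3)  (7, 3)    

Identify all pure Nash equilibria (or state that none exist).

(II, I)

A profile is a Nash equilibrium when each player is best-responding to the other.
Player 1's best responses — vs I: II (payoff 1); vs II: II (payoff 5); vs III: III (payoff 8); vs IV: III (payoff 8); vs V: IV (payoff 7).
Player 2's best responses — vs I: IV (payoff 8); vs II: I (payoff 7); vs III: I (payoff 8); vs IV: II (payoff 4).
The only mutual best response is (II, I); neither player gains by switching there.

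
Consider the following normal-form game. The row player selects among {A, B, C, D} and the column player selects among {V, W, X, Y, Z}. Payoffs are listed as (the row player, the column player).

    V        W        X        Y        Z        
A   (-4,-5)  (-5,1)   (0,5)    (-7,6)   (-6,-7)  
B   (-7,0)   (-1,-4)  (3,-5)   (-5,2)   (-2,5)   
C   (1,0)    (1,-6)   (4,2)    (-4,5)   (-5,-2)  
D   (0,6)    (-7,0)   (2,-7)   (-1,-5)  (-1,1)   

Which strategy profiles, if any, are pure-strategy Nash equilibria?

No pure-strategy Nash equilibrium

Find each player's best response to every opponent strategy; NE are the intersections.
The row player's best responses — vs V: C (payoff 1); vs W: C (payoff 1); vs X: C (payoff 4); vs Y: D (payoff -1); vs Z: D (payoff -1).
The column player's best responses — vs A: Y (payoff 6); vs B: Z (payoff 5); vs C: Y (payoff 5); vs D: V (payoff 6).
No cell has both players best-responding. For instance, the row player's best reply to W is C, but against C the column player prefers Y over W.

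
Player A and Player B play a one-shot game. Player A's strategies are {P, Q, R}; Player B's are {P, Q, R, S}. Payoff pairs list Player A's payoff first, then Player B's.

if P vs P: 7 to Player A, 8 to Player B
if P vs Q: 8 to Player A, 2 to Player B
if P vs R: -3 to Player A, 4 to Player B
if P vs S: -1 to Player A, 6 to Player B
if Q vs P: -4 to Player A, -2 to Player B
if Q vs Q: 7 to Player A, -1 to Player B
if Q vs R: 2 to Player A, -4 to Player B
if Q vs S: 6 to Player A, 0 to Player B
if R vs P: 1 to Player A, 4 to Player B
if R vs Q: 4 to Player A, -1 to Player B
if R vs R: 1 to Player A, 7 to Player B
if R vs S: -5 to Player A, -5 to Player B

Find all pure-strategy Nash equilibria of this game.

(P, P) and (Q, S)

Check mutual best responses: a cell is a NE iff neither player can gain by unilaterally deviating.
Player A's best responses — vs P: P (payoff 7); vs Q: P (payoff 8); vs R: Q (payoff 2); vs S: Q (payoff 6).
Player B's best responses — vs P: P (payoff 8); vs Q: S (payoff 0); vs R: R (payoff 7).
Mutual best responses occur at (P, P) and (Q, S); at each, neither player gains by switching.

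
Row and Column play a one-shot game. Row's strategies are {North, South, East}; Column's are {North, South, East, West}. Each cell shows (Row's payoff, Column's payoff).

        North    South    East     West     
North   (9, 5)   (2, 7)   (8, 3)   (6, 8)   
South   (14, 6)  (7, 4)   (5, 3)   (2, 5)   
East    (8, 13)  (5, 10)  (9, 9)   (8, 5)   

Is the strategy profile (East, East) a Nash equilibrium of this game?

No

Holding Column at East: Row gets 9 from East, versus 8 from North, 5 from South. No profitable deviation for Row.
Holding Row at East: Column gets 9 from East but could get 13 by switching to North. Column has a profitable deviation.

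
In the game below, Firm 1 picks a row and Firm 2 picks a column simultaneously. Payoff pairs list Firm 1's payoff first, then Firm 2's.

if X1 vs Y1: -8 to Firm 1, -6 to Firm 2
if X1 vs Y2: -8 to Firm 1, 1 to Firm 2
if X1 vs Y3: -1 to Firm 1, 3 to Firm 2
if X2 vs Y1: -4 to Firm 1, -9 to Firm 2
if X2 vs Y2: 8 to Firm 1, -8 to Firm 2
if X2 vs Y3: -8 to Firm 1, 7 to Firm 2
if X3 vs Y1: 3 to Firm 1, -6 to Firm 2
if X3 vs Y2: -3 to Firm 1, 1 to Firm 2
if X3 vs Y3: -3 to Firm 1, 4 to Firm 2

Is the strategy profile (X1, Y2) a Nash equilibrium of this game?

No

Holding Firm 2 at Y2: Firm 1 gets -8 from X1 but could get 8 by switching to X2. Firm 1 has a profitable deviation.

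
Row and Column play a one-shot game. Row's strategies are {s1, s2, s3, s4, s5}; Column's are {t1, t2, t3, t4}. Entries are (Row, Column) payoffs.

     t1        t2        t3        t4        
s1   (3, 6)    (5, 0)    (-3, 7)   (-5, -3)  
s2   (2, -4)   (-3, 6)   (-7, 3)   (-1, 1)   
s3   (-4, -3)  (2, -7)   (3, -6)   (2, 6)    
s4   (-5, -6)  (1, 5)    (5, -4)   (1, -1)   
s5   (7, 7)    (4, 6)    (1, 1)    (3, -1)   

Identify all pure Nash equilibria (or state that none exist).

(s5, t1)

Check mutual best responses: a cell is a NE iff neither player can gain by unilaterally deviating.
Row's best responses — vs t1: s5 (payoff 7); vs t2: s1 (payoff 5); vs t3: s4 (payoff 5); vs t4: s5 (payoff 3).
Column's best responses — vs s1: t3 (payoff 7); vs s2: t2 (payoff 6); vs s3: t4 (payoff 6); vs s4: t2 (payoff 5); vs s5: t1 (payoff 7).
The only mutual best response is (s5, t1); neither player gains by switching there.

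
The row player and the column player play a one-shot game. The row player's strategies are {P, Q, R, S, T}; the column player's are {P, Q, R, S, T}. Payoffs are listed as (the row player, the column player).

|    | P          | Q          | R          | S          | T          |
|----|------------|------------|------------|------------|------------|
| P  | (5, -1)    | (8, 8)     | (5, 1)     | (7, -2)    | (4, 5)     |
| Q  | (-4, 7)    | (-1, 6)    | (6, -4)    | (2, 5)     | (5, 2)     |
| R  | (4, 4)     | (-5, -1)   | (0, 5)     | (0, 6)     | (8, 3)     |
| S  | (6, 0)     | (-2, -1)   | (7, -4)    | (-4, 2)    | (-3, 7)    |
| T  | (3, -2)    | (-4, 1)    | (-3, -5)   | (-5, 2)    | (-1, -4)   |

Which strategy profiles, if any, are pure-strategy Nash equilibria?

(P, Q)

A profile is a Nash equilibrium when each player is best-responding to the other.
The row player's best responses — vs P: S (payoff 6); vs Q: P (payoff 8); vs R: S (payoff 7); vs S: P (payoff 7); vs T: R (payoff 8).
The column player's best responses — vs P: Q (payoff 8); vs Q: P (payoff 7); vs R: S (payoff 6); vs S: T (payoff 7); vs T: S (payoff 2).
The only mutual best response is (P, Q); neither player gains by switching there.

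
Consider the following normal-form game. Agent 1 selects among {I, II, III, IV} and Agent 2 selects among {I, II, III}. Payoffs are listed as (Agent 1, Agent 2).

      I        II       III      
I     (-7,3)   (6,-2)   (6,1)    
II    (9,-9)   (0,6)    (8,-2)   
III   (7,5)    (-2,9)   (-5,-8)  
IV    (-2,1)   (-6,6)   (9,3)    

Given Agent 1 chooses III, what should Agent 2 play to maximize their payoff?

With Agent 1 fixed at III, Agent 2's payoffs are: I → 5, II → 9, III → -8.
The maximum is 9, achieved by II.

II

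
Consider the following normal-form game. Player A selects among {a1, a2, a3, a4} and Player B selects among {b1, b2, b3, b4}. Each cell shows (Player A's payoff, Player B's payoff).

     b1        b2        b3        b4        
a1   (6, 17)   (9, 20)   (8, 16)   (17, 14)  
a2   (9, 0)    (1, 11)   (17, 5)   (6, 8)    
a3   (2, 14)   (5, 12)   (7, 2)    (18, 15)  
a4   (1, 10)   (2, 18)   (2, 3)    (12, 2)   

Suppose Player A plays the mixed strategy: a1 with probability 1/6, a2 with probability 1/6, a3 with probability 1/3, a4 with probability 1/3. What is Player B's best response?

b2

Player B's best reply maximizes expected payoff against the mix.
b1: (1/6)·17 + (1/6)·0 + (1/3)·14 + (1/3)·10 = 65/6
b2: (1/6)·20 + (1/6)·11 + (1/3)·12 + (1/3)·18 = 91/6
b3: (1/6)·16 + (1/6)·5 + (1/3)·2 + (1/3)·3 = 31/6
b4: (1/6)·14 + (1/6)·8 + (1/3)·15 + (1/3)·2 = 28/3
Highest expected payoff is 91/6, from b2.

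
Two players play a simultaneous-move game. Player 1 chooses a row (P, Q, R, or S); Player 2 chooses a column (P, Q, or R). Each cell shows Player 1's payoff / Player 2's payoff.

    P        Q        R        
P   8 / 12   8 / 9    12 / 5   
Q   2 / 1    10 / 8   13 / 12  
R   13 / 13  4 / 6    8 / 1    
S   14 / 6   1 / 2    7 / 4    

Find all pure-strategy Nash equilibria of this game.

Check mutual best responses: a cell is a NE iff neither player can gain by unilaterally deviating.
Player 1's best responses — vs P: S (payoff 14); vs Q: Q (payoff 10); vs R: Q (payoff 13).
Player 2's best responses — vs P: P (payoff 12); vs Q: R (payoff 12); vs R: P (payoff 13); vs S: P (payoff 6).
Mutual best responses occur at (Q, R) and (S, P); at each, neither player gains by switching.

(Q, R) and (S, P)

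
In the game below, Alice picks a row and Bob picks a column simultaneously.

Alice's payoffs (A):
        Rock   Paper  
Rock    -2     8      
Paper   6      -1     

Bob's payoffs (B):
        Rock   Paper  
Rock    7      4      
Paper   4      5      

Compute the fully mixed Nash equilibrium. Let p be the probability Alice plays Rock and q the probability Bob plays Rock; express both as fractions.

p = 1/4, q = 9/17

Each player's mixing probability is pinned down by making the *other* player indifferent.
Bob indifferent between Rock and Paper: p·7 + (1−p)·4 = p·4 + (1−p)·5 ⟹ 4 + 3p = 5 + (-1)p ⟹ p = 1/4.
Alice indifferent between Rock and Paper: q·(-2) + (1−q)·8 = q·6 + (1−q)·(-1) ⟹ 8 + (-10)q = (-1) + 7q ⟹ q = 9/17.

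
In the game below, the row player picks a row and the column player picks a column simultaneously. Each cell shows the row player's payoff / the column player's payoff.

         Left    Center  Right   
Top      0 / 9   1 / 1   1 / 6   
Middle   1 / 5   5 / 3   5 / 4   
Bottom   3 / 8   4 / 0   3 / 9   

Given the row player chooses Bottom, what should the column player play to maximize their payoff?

With the row player fixed at Bottom, the column player's payoffs are: Left → 8, Center → 0, Right → 9.
The maximum is 9, achieved by Right.

Right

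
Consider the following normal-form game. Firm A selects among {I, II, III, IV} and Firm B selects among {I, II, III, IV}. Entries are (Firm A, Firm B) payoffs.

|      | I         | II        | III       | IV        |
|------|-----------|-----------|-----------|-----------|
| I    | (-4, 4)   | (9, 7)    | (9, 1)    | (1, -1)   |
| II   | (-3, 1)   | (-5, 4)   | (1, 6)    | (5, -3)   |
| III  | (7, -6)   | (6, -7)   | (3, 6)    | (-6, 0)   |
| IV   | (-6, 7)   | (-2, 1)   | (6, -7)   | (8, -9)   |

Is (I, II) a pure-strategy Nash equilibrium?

Yes

Holding Firm B at II: Firm A gets 9 from I, versus -5 from II, 6 from III, -2 from IV. No profitable deviation for Firm A.
Holding Firm A at I: Firm B gets 7 from II, versus 4 from I, 1 from III, -1 from IV. No profitable deviation for Firm B either.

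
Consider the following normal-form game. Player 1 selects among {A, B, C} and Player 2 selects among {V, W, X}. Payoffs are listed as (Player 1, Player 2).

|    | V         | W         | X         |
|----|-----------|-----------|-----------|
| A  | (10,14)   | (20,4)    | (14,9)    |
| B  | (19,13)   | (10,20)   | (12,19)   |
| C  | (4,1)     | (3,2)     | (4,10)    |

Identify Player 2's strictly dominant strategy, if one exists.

Check whether one of Player 2's strategies beats all alternatives regardless of what the opponent does.
V is not dominant: against B, W gives 20 > 13.
W is not dominant: against A, V gives 14 > 4.
X is not dominant: against A, V gives 14 > 9.
No single strategy is best against every opponent action.

No strictly dominant strategy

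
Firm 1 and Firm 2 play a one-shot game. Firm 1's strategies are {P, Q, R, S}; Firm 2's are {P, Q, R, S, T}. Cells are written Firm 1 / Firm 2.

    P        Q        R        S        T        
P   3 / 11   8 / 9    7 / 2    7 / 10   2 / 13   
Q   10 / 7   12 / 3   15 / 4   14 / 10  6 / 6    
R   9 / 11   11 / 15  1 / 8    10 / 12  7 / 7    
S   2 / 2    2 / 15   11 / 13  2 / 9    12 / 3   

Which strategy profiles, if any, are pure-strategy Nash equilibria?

(Q, S)

Find each player's best response to every opponent strategy; NE are the intersections.
Firm 1's best responses — vs P: Q (payoff 10); vs Q: Q (payoff 12); vs R: Q (payoff 15); vs S: Q (payoff 14); vs T: S (payoff 12).
Firm 2's best responses — vs P: T (payoff 13); vs Q: S (payoff 10); vs R: Q (payoff 15); vs S: Q (payoff 15).
The only mutual best response is (Q, S); neither player gains by switching there.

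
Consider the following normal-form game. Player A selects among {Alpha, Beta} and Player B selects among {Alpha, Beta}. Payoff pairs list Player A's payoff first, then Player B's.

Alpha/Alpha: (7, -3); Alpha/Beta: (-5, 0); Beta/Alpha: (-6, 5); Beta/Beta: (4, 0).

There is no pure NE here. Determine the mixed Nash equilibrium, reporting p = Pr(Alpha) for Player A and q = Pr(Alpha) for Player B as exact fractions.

p = 5/8, q = 9/22

Each player's mixing probability is pinned down by making the *other* player indifferent.
Player B indifferent between Alpha and Beta: p·(-3) + (1−p)·5 = p·0 + (1−p)·0 ⟹ 5 + (-8)p = 0 + 0p ⟹ p = 5/8.
Player A indifferent between Alpha and Beta: q·7 + (1−q)·(-5) = q·(-6) + (1−q)·4 ⟹ (-5) + 12q = 4 + (-10)q ⟹ q = 9/22.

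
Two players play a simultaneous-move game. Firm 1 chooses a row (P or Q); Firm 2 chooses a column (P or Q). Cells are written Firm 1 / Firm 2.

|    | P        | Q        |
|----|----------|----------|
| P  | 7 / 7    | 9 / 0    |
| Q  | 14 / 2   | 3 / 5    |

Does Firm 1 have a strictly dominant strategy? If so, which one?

No strictly dominant strategy

A strategy is strictly dominant if it gives Firm 1 a strictly higher payoff than every other strategy, against every choice by the opponent.
P is not dominant: against P, Q gives 14 > 7.
Q is not dominant: against Q, P gives 9 > 3.
No single strategy is best against every opponent action.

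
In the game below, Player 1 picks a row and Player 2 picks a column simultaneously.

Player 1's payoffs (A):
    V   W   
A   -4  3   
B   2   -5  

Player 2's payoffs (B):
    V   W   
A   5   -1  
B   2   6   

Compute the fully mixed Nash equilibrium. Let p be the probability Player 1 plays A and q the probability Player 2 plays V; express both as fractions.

In a mixed NE each player is indifferent between their pure strategies, so the opponent's mix sets the indifference.
Player 2 indifferent between V and W: p·5 + (1−p)·2 = p·(-1) + (1−p)·6 ⟹ 2 + 3p = 6 + (-7)p ⟹ p = 2/5.
Player 1 indifferent between A and B: q·(-4) + (1−q)·3 = q·2 + (1−q)·(-5) ⟹ 3 + (-7)q = (-5) + 7q ⟹ q = 4/7.

p = 2/5, q = 4/7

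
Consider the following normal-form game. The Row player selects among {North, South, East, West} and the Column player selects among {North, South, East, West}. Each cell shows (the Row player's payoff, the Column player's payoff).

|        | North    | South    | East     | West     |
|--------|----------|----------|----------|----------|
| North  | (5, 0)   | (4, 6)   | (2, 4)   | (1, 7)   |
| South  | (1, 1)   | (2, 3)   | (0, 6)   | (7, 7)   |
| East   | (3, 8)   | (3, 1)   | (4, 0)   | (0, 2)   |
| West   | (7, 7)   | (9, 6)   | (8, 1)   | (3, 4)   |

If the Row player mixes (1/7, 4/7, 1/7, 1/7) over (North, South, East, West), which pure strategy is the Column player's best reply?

The Column player's best reply maximizes expected payoff against the mix.
North: (1/7)·0 + (4/7)·1 + (1/7)·8 + (1/7)·7 = 19/7
South: (1/7)·6 + (4/7)·3 + (1/7)·1 + (1/7)·6 = 25/7
East: (1/7)·4 + (4/7)·6 + (1/7)·0 + (1/7)·1 = 29/7
West: (1/7)·7 + (4/7)·7 + (1/7)·2 + (1/7)·4 = 41/7
Highest expected payoff is 41/7, from West.

West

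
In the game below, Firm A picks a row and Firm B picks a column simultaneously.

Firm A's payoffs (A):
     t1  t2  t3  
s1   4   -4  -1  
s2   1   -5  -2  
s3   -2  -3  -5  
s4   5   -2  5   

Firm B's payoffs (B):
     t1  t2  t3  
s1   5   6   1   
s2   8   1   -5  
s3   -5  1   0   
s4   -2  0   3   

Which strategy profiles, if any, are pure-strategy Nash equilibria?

A profile is a Nash equilibrium when each player is best-responding to the other.
Firm A's best responses — vs t1: s4 (payoff 5); vs t2: s4 (payoff -2); vs t3: s4 (payoff 5).
Firm B's best responses — vs s1: t2 (payoff 6); vs s2: t1 (payoff 8); vs s3: t2 (payoff 1); vs s4: t3 (payoff 3).
The only mutual best response is (s4, t3); neither player gains by switching there.

(s4, t3)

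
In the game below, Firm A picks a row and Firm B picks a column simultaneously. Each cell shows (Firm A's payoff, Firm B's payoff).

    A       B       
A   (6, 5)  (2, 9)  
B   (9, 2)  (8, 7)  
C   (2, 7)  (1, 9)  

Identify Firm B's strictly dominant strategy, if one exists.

B

Check whether one of Firm B's strategies beats all alternatives regardless of what the opponent does.
B strictly dominates: vs A: 9 > 5; vs B: 7 > 2; vs C: 9 > 7.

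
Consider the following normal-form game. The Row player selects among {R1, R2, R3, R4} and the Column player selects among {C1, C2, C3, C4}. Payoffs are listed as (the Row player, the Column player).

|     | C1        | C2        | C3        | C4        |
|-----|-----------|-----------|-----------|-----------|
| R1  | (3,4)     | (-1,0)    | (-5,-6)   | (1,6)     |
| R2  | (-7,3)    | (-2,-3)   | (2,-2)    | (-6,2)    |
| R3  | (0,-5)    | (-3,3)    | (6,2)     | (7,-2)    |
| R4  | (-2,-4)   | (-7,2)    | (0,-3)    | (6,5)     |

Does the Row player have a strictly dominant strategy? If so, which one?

Check whether one of the Row player's strategies beats all alternatives regardless of what the opponent does.
R1 is not dominant: against C3, R2 gives 2 > -5.
R2 is not dominant: against C1, R1 gives 3 > -7.
R3 is not dominant: against C1, R1 gives 3 > 0.
R4 is not dominant: against C1, R1 gives 3 > -2.
No single strategy is best against every opponent action.

No strictly dominant strategy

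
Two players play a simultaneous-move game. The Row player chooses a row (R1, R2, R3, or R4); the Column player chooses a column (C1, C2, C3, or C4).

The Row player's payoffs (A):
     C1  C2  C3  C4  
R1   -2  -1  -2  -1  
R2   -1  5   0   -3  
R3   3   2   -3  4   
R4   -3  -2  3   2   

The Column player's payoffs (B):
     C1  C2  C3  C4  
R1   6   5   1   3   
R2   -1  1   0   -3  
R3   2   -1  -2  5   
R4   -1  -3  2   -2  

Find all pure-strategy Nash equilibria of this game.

Check mutual best responses: a cell is a NE iff neither player can gain by unilaterally deviating.
The Row player's best responses — vs C1: R3 (payoff 3); vs C2: R2 (payoff 5); vs C3: R4 (payoff 3); vs C4: R3 (payoff 4).
The Column player's best responses — vs R1: C1 (payoff 6); vs R2: C2 (payoff 1); vs R3: C4 (payoff 5); vs R4: C3 (payoff 2).
Mutual best responses occur at (R2, C2), (R3, C4), and (R4, C3); at each, neither player gains by switching.

(R2, C2), (R3, C4), and (R4, C3)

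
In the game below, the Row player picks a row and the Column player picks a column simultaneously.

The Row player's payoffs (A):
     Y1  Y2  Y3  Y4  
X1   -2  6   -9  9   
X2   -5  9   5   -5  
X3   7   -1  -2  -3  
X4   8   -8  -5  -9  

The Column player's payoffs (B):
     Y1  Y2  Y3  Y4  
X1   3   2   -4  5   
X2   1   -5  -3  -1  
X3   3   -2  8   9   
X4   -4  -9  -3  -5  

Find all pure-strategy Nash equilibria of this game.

Check mutual best responses: a cell is a NE iff neither player can gain by unilaterally deviating.
The Row player's best responses — vs Y1: X4 (payoff 8); vs Y2: X2 (payoff 9); vs Y3: X2 (payoff 5); vs Y4: X1 (payoff 9).
The Column player's best responses — vs X1: Y4 (payoff 5); vs X2: Y1 (payoff 1); vs X3: Y4 (payoff 9); vs X4: Y3 (payoff -3).
The only mutual best response is (X1, Y4); neither player gains by switching there.

(X1, Y4)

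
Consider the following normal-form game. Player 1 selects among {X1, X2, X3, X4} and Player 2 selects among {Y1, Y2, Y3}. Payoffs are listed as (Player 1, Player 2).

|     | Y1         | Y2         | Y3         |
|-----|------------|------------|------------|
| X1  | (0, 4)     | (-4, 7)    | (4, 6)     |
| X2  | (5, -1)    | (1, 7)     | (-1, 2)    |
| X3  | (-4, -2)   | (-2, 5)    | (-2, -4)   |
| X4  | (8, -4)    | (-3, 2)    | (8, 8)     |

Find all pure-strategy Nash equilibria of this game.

A profile is a Nash equilibrium when each player is best-responding to the other.
Player 1's best responses — vs Y1: X4 (payoff 8); vs Y2: X2 (payoff 1); vs Y3: X4 (payoff 8).
Player 2's best responses — vs X1: Y2 (payoff 7); vs X2: Y2 (payoff 7); vs X3: Y2 (payoff 5); vs X4: Y3 (payoff 8).
Mutual best responses occur at (X2, Y2) and (X4, Y3); at each, neither player gains by switching.

(X2, Y2) and (X4, Y3)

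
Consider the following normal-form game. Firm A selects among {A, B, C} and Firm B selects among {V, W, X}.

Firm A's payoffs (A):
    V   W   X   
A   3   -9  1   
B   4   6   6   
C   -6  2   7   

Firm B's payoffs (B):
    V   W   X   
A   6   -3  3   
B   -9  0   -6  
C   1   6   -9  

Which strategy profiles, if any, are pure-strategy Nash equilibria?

Check mutual best responses: a cell is a NE iff neither player can gain by unilaterally deviating.
Firm A's best responses — vs V: B (payoff 4); vs W: B (payoff 6); vs X: C (payoff 7).
Firm B's best responses — vs A: V (payoff 6); vs B: W (payoff 0); vs C: W (payoff 6).
The only mutual best response is (B, W); neither player gains by switching there.

(B, W)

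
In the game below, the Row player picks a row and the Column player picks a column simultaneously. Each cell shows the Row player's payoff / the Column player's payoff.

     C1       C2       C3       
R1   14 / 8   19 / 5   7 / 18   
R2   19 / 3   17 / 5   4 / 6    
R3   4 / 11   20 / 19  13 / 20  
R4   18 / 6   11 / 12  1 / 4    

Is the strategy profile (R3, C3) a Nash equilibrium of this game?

Yes

Holding the Column player at C3: the Row player gets 13 from R3, versus 7 from R1, 4 from R2, 1 from R4. No profitable deviation for the Row player.
Holding the Row player at R3: the Column player gets 20 from C3, versus 11 from C1, 19 from C2. No profitable deviation for the Column player either.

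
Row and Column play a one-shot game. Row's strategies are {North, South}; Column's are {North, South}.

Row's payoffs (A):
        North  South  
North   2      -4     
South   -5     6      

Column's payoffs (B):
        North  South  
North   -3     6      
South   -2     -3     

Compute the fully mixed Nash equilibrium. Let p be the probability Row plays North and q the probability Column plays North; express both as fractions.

In a mixed NE each player is indifferent between their pure strategies, so the opponent's mix sets the indifference.
Column indifferent between North and South: p·(-3) + (1−p)·(-2) = p·6 + (1−p)·(-3) ⟹ (-2) + (-1)p = (-3) + 9p ⟹ p = 1/10.
Row indifferent between North and South: q·2 + (1−q)·(-4) = q·(-5) + (1−q)·6 ⟹ (-4) + 6q = 6 + (-11)q ⟹ q = 10/17.

p = 1/10, q = 10/17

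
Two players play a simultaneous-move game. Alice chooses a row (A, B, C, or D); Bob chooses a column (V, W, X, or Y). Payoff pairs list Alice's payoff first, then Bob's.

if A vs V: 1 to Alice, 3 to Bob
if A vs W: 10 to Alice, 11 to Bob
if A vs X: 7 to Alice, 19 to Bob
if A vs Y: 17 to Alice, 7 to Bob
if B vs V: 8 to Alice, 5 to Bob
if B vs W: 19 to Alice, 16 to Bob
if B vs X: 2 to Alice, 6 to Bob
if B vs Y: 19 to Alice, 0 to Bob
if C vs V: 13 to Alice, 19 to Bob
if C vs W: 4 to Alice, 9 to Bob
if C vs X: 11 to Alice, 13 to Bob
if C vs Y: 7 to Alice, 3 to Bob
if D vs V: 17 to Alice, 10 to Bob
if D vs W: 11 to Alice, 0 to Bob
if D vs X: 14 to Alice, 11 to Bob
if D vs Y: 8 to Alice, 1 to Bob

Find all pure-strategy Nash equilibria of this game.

Find each player's best response to every opponent strategy; NE are the intersections.
Alice's best responses — vs V: D (payoff 17); vs W: B (payoff 19); vs X: D (payoff 14); vs Y: B (payoff 19).
Bob's best responses — vs A: X (payoff 19); vs B: W (payoff 16); vs C: V (payoff 19); vs D: X (payoff 11).
Mutual best responses occur at (B, W) and (D, X); at each, neither player gains by switching.

(B, W) and (D, X)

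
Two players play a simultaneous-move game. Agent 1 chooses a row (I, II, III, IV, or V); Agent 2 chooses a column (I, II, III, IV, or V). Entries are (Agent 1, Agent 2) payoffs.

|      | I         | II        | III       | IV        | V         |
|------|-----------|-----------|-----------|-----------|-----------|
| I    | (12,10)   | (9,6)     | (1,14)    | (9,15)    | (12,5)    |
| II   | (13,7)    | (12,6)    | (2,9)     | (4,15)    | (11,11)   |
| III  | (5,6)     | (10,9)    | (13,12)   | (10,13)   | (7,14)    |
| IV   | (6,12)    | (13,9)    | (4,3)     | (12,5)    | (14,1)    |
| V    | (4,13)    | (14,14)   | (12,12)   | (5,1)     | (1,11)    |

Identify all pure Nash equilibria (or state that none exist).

(V, II)

Find each player's best response to every opponent strategy; NE are the intersections.
Agent 1's best responses — vs I: II (payoff 13); vs II: V (payoff 14); vs III: III (payoff 13); vs IV: IV (payoff 12); vs V: IV (payoff 14).
Agent 2's best responses — vs I: IV (payoff 15); vs II: IV (payoff 15); vs III: V (payoff 14); vs IV: I (payoff 12); vs V: II (payoff 14).
The only mutual best response is (V, II); neither player gains by switching there.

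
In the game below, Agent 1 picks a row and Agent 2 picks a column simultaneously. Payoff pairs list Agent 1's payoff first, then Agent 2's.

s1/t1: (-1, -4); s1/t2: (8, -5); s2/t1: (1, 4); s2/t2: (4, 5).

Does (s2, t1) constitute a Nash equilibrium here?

No

Holding Agent 2 at t1: Agent 1 gets 1 from s2, versus -1 from s1. No profitable deviation for Agent 1.
Holding Agent 1 at s2: Agent 2 gets 4 from t1 but could get 5 by switching to t2. Agent 2 has a profitable deviation.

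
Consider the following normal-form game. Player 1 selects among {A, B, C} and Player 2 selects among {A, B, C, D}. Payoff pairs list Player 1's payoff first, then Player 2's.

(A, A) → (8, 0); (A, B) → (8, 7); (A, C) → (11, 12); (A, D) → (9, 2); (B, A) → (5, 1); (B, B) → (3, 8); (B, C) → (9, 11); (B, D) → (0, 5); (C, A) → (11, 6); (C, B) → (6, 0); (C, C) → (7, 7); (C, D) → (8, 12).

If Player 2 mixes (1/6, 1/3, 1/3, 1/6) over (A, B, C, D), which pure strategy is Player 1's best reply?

Player 1's best reply maximizes expected payoff against the mix.
A: (1/6)·8 + (1/3)·8 + (1/3)·11 + (1/6)·9 = 55/6
B: (1/6)·5 + (1/3)·3 + (1/3)·9 + (1/6)·0 = 29/6
C: (1/6)·11 + (1/3)·6 + (1/3)·7 + (1/6)·8 = 15/2
Highest expected payoff is 55/6, from A.

A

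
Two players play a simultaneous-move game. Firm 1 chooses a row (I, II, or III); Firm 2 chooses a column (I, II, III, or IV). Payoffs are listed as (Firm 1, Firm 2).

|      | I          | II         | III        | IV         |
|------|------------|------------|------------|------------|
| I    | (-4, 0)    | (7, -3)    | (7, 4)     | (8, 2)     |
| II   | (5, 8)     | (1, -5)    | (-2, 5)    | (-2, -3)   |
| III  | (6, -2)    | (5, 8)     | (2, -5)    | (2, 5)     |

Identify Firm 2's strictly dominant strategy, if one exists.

None

Check whether one of Firm 2's strategies beats all alternatives regardless of what the opponent does.
I is not dominant: against I, III gives 4 > 0.
II is not dominant: against I, I gives 0 > -3.
III is not dominant: against II, I gives 8 > 5.
IV is not dominant: against I, III gives 4 > 2.
No single strategy is best against every opponent action.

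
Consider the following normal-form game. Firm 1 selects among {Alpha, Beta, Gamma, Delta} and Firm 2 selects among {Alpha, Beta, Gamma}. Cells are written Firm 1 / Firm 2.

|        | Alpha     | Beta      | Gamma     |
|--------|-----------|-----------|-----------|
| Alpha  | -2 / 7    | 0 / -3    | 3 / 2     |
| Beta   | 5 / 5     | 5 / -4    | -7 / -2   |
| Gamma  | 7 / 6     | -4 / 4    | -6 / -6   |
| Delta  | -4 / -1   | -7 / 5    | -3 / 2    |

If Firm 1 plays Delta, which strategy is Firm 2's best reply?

Beta

With Firm 1 fixed at Delta, Firm 2's payoffs are: Alpha → -1, Beta → 5, Gamma → 2.
The maximum is 5, achieved by Beta.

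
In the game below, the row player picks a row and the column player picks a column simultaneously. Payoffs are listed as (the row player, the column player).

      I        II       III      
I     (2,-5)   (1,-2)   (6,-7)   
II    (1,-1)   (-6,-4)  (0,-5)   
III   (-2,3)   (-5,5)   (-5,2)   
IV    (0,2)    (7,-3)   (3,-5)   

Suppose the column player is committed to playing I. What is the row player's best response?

With the column player fixed at I, the row player's payoffs are: I → 2, II → 1, III → -2, IV → 0.
The maximum is 2, achieved by I.

I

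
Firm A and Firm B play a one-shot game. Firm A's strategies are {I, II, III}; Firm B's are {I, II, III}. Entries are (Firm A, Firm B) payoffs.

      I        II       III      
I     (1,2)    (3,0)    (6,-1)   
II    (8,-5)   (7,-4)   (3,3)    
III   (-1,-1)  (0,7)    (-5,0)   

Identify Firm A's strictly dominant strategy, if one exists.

Check whether one of Firm A's strategies beats all alternatives regardless of what the opponent does.
I is not dominant: against I, II gives 8 > 1.
II is not dominant: against III, I gives 6 > 3.
III is not dominant: against I, I gives 1 > -1.
No single strategy is best against every opponent action.

None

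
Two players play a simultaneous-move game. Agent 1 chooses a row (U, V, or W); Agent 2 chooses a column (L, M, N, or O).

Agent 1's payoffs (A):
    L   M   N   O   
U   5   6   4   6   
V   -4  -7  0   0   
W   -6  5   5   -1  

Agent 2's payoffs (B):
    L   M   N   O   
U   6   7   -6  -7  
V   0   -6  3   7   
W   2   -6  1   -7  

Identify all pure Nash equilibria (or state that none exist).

(U, M)

A profile is a Nash equilibrium when each player is best-responding to the other.
Agent 1's best responses — vs L: U (payoff 5); vs M: U (payoff 6); vs N: W (payoff 5); vs O: U (payoff 6).
Agent 2's best responses — vs U: M (payoff 7); vs V: O (payoff 7); vs W: L (payoff 2).
The only mutual best response is (U, M); neither player gains by switching there.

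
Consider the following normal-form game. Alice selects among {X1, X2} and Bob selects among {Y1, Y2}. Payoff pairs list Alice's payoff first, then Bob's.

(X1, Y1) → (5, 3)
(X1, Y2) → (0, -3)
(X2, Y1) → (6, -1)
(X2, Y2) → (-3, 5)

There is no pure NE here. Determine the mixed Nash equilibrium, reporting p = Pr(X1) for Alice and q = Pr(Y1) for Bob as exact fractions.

Each player's mixing probability is pinned down by making the *other* player indifferent.
Bob indifferent between Y1 and Y2: p·3 + (1−p)·(-1) = p·(-3) + (1−p)·5 ⟹ (-1) + 4p = 5 + (-8)p ⟹ p = 1/2.
Alice indifferent between X1 and X2: q·5 + (1−q)·0 = q·6 + (1−q)·(-3) ⟹ 0 + 5q = (-3) + 9q ⟹ q = 3/4.

p = 1/2, q = 3/4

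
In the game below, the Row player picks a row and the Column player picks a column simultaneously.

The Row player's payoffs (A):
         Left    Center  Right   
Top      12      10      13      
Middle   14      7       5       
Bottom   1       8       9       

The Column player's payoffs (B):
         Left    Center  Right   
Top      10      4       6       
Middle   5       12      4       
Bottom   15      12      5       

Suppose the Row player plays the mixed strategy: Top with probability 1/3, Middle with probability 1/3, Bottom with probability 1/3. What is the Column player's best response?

Left

Compute the Column player's expected payoff from each pure strategy against the given mix.
Left: (1/3)·10 + (1/3)·5 + (1/3)·15 = 10
Center: (1/3)·4 + (1/3)·12 + (1/3)·12 = 28/3
Right: (1/3)·6 + (1/3)·4 + (1/3)·5 = 5
Highest expected payoff is 10, from Left.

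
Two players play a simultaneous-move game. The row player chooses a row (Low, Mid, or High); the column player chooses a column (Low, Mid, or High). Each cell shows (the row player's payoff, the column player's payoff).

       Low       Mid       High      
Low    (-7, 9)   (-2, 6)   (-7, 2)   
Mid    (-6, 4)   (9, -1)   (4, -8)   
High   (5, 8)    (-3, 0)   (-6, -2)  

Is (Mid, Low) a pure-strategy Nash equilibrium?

No

Holding the column player at Low: the row player gets -6 from Mid but could get 5 by switching to High. The row player has a profitable deviation.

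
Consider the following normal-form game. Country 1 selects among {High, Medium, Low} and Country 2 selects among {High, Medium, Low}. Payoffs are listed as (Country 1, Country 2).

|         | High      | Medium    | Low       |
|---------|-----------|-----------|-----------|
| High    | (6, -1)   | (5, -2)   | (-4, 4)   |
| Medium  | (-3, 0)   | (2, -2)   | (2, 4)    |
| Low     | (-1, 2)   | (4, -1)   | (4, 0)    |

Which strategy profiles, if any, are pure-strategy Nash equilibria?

Check mutual best responses: a cell is a NE iff neither player can gain by unilaterally deviating.
Country 1's best responses — vs High: High (payoff 6); vs Medium: High (payoff 5); vs Low: Low (payoff 4).
Country 2's best responses — vs High: Low (payoff 4); vs Medium: Low (payoff 4); vs Low: High (payoff 2).
No cell has both players best-responding. For instance, Country 1's best reply to Medium is High, but against High Country 2 prefers Low over Medium.

There is no pure-strategy Nash equilibrium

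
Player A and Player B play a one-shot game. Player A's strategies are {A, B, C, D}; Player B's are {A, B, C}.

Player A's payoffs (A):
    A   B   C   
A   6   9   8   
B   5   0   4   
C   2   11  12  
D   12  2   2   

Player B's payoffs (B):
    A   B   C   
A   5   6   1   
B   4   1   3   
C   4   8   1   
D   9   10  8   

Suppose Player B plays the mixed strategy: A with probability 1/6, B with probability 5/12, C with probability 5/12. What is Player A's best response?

C

Player A's best reply maximizes expected payoff against the mix.
A: (1/6)·6 + (5/12)·9 + (5/12)·8 = 97/12
B: (1/6)·5 + (5/12)·0 + (5/12)·4 = 5/2
C: (1/6)·2 + (5/12)·11 + (5/12)·12 = 119/12
D: (1/6)·12 + (5/12)·2 + (5/12)·2 = 11/3
Highest expected payoff is 119/12, from C.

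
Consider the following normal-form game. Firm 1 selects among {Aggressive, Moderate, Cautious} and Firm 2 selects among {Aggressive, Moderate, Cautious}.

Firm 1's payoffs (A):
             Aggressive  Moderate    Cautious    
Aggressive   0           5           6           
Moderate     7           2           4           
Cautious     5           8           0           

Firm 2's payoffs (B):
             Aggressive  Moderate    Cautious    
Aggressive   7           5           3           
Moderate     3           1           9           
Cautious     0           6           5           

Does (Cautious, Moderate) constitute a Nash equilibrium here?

Yes

Holding Firm 2 at Moderate: Firm 1 gets 8 from Cautious, versus 5 from Aggressive, 2 from Moderate. No profitable deviation for Firm 1.
Holding Firm 1 at Cautious: Firm 2 gets 6 from Moderate, versus 0 from Aggressive, 5 from Cautious. No profitable deviation for Firm 2 either.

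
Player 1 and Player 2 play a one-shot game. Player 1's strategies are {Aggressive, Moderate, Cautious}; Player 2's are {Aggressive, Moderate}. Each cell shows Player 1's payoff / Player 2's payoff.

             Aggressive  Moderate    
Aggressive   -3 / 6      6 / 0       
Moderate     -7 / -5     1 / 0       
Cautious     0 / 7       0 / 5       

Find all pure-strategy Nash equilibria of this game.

(Cautious, Aggressive)

A profile is a Nash equilibrium when each player is best-responding to the other.
Player 1's best responses — vs Aggressive: Cautious (payoff 0); vs Moderate: Aggressive (payoff 6).
Player 2's best responses — vs Aggressive: Aggressive (payoff 6); vs Moderate: Moderate (payoff 0); vs Cautious: Aggressive (payoff 7).
The only mutual best response is (Cautious, Aggressive); neither player gains by switching there.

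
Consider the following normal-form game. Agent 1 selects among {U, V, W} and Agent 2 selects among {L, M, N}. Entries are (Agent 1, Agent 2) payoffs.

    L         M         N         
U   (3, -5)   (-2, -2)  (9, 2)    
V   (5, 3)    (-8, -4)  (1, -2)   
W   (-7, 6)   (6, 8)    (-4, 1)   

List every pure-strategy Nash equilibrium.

Find each player's best response to every opponent strategy; NE are the intersections.
Agent 1's best responses — vs L: V (payoff 5); vs M: W (payoff 6); vs N: U (payoff 9).
Agent 2's best responses — vs U: N (payoff 2); vs V: L (payoff 3); vs W: M (payoff 8).
Mutual best responses occur at (U, N), (V, L), and (W, M); at each, neither player gains by switching.

(U, N), (V, L), and (W, M)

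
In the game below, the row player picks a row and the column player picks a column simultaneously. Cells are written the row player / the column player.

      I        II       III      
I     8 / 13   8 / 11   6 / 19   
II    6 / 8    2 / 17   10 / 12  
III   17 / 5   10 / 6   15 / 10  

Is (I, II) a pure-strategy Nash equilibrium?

Holding the column player at II: the row player gets 8 from I but could get 10 by switching to III. The row player has a profitable deviation.

No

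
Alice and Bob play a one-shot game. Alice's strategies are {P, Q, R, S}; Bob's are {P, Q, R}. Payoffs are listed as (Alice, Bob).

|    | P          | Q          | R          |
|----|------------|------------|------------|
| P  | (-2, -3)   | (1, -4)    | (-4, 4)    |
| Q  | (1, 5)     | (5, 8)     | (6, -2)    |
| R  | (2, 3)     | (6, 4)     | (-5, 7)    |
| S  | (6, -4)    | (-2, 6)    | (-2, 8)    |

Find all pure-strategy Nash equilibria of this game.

Check mutual best responses: a cell is a NE iff neither player can gain by unilaterally deviating.
Alice's best responses — vs P: S (payoff 6); vs Q: R (payoff 6); vs R: Q (payoff 6).
Bob's best responses — vs P: R (payoff 4); vs Q: Q (payoff 8); vs R: R (payoff 7); vs S: R (payoff 8).
No cell has both players best-responding. For instance, Alice's best reply to P is S, but against S Bob prefers R over P.

No pure-strategy Nash equilibrium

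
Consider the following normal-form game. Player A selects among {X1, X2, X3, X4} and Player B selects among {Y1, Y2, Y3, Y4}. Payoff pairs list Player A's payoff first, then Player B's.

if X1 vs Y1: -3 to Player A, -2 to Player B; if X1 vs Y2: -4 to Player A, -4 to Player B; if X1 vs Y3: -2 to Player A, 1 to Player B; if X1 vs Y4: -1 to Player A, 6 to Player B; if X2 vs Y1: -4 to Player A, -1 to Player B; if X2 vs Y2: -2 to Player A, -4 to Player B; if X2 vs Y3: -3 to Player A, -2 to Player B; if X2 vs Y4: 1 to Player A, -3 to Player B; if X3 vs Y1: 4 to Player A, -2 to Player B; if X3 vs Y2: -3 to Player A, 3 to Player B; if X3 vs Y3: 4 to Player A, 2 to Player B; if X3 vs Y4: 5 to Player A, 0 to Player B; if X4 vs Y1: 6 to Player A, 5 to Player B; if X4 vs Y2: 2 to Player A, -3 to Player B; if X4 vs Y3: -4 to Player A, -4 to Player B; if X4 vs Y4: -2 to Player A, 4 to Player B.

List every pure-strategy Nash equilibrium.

A profile is a Nash equilibrium when each player is best-responding to the other.
Player A's best responses — vs Y1: X4 (payoff 6); vs Y2: X4 (payoff 2); vs Y3: X3 (payoff 4); vs Y4: X3 (payoff 5).
Player B's best responses — vs X1: Y4 (payoff 6); vs X2: Y1 (payoff -1); vs X3: Y2 (payoff 3); vs X4: Y1 (payoff 5).
The only mutual best response is (X4, Y1); neither player gains by switching there.

(X4, Y1)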